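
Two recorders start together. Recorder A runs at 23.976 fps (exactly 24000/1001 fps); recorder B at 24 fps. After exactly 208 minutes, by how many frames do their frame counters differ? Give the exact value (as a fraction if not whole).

23040/77 frames

208 min = 12480 s.
A emits 24000/1001 × 12480 = 23040000/77 frames; B emits 24 × 12480 = 299520.
Difference = 23040/77 frames (≈ 299.2208); B is ahead of A.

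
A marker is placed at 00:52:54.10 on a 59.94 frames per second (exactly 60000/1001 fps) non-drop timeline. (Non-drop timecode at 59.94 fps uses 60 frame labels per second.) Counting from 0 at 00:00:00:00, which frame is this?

Total seconds to the label: (0 × 3600 + 52 × 60 + 54) = 3174.
Frame index = 3174 × 60 + 10 = 190450.

frame 190450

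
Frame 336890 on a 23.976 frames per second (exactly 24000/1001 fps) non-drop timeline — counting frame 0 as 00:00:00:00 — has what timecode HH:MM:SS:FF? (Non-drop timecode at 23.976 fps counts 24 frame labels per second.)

03:53:57:02

336890 ÷ 24 = 14037 full seconds, remainder 2 frames.
14037 s = 3 h 53 min 57 s.
Timecode: 03:53:57:02.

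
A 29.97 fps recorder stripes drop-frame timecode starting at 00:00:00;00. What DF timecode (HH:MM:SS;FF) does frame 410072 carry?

Ten DF minutes hold 17982 frames, so frame 410072 lies in block 22 (frames 395604–413585) with 14468 frames into that block.
The block's first minute is 1800 frames and the rest 1798 each; 14468 frames reaches minute 8, so 22 × 18 + 8 × 2 = 412 labels have been skipped so far.
Adding those back, label number 410072 + 412 = 410484 at 30 labels/s is 13682 s + 24 f = 3 h 48 min 2 s frame 24, i.e. 03:48:02;24.

03:48:02;24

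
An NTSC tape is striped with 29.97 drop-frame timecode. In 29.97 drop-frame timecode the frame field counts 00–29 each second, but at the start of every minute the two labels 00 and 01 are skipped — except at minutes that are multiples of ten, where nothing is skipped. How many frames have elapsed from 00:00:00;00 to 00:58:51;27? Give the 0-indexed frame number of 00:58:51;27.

105851

As if non-drop at 30 labels/s: (0 × 3600 + 58 × 60 + 51) × 30 + 27 = 105957.
Minute boundaries passed: 58; those not divisible by 10: 58 − 5 = 53; dropped labels = 2 × 53 = 106.
Actual frame index = 105957 − 106 = 105851.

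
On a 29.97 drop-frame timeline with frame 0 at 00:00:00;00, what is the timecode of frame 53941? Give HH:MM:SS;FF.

Ten DF minutes hold 17982 frames, so frame 53941 lies in block 2 (frames 35964–53945) with 17977 frames into that block.
The block's first minute is 1800 frames and the rest 1798 each; 17977 frames reaches minute 9, so 2 × 18 + 9 × 2 = 54 labels have been skipped so far.
Adding those back, label number 53941 + 54 = 53995 at 30 labels/s is 1799 s + 25 f = 0 h 29 min 59 s frame 25, i.e. 00:29:59;25.

00:29:59;25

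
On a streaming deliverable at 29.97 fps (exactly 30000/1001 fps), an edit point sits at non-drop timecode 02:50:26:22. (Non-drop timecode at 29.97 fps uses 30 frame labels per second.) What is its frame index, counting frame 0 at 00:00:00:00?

frame 306802

Total seconds to the label: (2 × 3600 + 50 × 60 + 26) = 10226.
Frame index = 10226 × 30 + 22 = 306802.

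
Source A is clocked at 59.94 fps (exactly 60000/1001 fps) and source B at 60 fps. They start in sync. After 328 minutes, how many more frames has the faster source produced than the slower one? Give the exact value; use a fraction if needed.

1180800/1001 frames

328 min = 19680 s.
A emits 60000/1001 × 19680 = 1180800000/1001 frames; B emits 60 × 19680 = 1180800.
Difference = 1180800/1001 frames (≈ 1179.6204); B is ahead of A.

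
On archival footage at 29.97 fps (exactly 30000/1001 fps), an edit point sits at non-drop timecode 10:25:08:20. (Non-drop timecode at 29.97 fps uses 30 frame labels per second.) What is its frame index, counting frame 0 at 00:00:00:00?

frame 1125260

Total seconds to the label: (10 × 3600 + 25 × 60 + 8) = 37508.
Frame index = 37508 × 30 + 20 = 1125260.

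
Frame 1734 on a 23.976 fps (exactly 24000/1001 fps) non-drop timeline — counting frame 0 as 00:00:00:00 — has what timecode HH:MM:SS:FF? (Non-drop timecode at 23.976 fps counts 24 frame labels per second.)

00:01:12:06

1734 ÷ 24 = 72 full seconds, remainder 6 frames.
72 s = 0 h 1 min 12 s.
Timecode: 00:01:12:06.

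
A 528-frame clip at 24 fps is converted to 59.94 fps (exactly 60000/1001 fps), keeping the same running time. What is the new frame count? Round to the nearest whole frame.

1319 frames

Frames at target rate = 528 × (60000/1001) / (24) = 120000/91 ≈ 1318.681.
Nearest whole frame: 1319.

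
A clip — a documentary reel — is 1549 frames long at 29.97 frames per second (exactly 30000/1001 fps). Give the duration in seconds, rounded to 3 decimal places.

51.685 seconds

Running time = 1549 × 1001/30000 = 1550549/30000 s ≈ 51.685 s.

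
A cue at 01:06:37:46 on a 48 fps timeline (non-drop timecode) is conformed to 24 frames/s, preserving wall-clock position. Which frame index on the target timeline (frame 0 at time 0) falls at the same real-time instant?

frame 95951

Source frame index: (1×3600 + 6×60 + 37) × 48 + 46 = 191902.
Real time: 191902 / (48) = 95951/24 s.
Target frame: (95951/24) × (24) = 95951.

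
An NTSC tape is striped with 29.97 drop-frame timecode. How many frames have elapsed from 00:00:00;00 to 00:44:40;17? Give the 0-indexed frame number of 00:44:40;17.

As if non-drop at 30 labels/s: (0 × 3600 + 44 × 60 + 40) × 30 + 17 = 80417.
Minute boundaries passed: 44; those not divisible by 10: 44 − 4 = 40; dropped labels = 2 × 40 = 80.
Actual frame index = 80417 − 80 = 80337.

80337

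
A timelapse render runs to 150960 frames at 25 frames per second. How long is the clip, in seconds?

6038.4 seconds

Running time = 150960 / (25) = 6038.4 s.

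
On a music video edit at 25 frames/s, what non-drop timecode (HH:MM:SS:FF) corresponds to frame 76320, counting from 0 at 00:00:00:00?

76320 ÷ 25 = 3052 full seconds, remainder 20 frames.
3052 s = 0 h 50 min 52 s.
Timecode: 00:50:52:20.

00:50:52:20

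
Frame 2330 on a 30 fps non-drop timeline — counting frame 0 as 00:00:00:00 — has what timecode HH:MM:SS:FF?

00:01:17:20

2330 ÷ 30 = 77 full seconds, remainder 20 frames.
77 s = 0 h 1 min 17 s.
Timecode: 00:01:17:20.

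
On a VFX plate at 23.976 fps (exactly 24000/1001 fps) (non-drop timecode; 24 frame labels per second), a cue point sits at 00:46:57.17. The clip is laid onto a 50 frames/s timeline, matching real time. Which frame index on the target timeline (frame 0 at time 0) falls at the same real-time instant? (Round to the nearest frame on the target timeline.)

frame 141026

Source frame index: (0×3600 + 46×60 + 57) × 24 + 17 = 67625.
Real time: 67625 / (24000/1001) = 541541/192 s.
Target frame: (541541/192) × (50) = 13538525/96 ≈ 141026.302 → 141026.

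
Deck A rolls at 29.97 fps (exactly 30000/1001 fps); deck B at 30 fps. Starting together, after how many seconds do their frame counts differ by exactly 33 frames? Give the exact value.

1101.1 seconds

The gap grows by |30 − 30000/1001| = 30/1001 frames per second.
Time for a 33-frame gap: 33 ÷ (30/1001) = 1101.1 s.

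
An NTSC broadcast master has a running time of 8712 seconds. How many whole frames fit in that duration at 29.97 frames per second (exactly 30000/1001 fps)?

261098 frames

Frames = 8712 × 30000/1001 = 23760000/91 ≈ 261098.9011.
Complete frames: 261098.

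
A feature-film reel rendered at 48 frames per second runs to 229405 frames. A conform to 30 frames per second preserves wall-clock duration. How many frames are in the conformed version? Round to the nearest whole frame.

Frames at target rate = 229405 × (30) / (48) = 1147025/8 ≈ 143378.125.
Nearest whole frame: 143378.

143378 frames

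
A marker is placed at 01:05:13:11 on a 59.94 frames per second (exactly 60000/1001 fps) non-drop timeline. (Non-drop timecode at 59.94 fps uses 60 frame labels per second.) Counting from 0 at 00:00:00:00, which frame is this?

Total seconds to the label: (1 × 3600 + 5 × 60 + 13) = 3913.
Frame index = 3913 × 60 + 11 = 234791.

234791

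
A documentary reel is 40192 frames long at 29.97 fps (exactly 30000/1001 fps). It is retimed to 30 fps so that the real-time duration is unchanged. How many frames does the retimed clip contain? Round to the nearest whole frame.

Frames at target rate = 40192 × (30) / (30000/1001) = 5029024/125 ≈ 40232.192.
Nearest whole frame: 40232.

40232 frames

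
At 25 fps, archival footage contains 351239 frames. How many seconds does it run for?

14049.56 seconds

Running time = 351239 / (25) = 14049.56 s.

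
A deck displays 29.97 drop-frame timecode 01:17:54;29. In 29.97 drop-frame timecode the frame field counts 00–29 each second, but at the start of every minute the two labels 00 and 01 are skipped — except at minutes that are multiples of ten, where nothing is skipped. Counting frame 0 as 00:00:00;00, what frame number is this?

140109

Complete 10-minute blocks: 7, each 17982 frames → 125874.
Remaining 7 whole minutes in the current block: 1800 + 6 × 1798 = 12588 frames.
Within the current minute: 54 × 30 + 29 − 2 = 1647 (labels ;00/;01 skipped at this minute). Total = 125874 + 12588 + 1647 = 140109.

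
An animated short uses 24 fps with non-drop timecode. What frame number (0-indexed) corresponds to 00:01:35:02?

Total seconds to the label: (0 × 3600 + 1 × 60 + 35) = 95.
Frame index = 95 × 24 + 2 = 2282.

2282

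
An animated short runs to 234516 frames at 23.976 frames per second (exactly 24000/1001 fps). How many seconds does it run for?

9781.2715 seconds

Running time = 234516 / (24000/1001) = 9781.2715 s.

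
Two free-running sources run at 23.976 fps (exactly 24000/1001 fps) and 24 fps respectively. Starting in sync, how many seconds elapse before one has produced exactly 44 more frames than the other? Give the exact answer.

The gap grows by |24 − 24000/1001| = 24/1001 frames per second.
Time for a 44-frame gap: 44 ÷ (24/1001) = 11011/6 s.

11011/6 seconds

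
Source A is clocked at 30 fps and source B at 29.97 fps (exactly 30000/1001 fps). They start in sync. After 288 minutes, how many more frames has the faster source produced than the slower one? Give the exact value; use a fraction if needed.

288 min = 17280 s.
A emits 30 × 17280 = 518400 frames; B emits 30000/1001 × 17280 = 518400000/1001.
Difference = 518400/1001 frames (≈ 517.8821); B is behind A.

518400/1001 frames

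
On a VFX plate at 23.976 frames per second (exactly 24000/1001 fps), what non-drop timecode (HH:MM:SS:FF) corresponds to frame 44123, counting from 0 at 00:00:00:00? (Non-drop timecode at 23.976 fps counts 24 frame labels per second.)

00:30:38:11

44123 ÷ 24 = 1838 full seconds, remainder 11 frames.
1838 s = 0 h 30 min 38 s.
Timecode: 00:30:38:11.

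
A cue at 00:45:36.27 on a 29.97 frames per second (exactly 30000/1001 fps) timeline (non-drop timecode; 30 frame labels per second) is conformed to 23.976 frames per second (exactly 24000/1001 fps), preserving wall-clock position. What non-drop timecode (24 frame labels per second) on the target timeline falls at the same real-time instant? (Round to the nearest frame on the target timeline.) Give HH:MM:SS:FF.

Source frame index: (0×3600 + 45×60 + 36) × 30 + 27 = 82107.
Real time: 82107 / (30000/1001) = 27396369/10000 s.
Target frame: (27396369/10000) × (24000/1001) = 328428/5 ≈ 65685.600 → 65686.
At 24 labels/s: frame 65686 → 00:45:36:22.

00:45:36:22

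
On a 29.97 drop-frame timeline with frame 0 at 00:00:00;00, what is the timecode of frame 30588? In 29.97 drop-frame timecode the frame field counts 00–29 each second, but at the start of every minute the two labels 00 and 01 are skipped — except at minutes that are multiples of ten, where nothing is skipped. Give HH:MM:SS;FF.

00:17:00;20

Each 10-minute DF block holds 10 × 60 × 30 − 9 × 2 = 17982 frames. 30588 ÷ 17982 → 1 full block, remainder 12606.
Within the partial block the first minute is 1800 frames and each further minute 1798, so 7 further minute boundaries passed. Total skipped labels = 18 × 1 + 2 × 7 = 32.
Non-drop label index = 30588 + 32 = 30620; at 30 labels/s that is 00:17:00:20, i.e. DF 00:17:00;20.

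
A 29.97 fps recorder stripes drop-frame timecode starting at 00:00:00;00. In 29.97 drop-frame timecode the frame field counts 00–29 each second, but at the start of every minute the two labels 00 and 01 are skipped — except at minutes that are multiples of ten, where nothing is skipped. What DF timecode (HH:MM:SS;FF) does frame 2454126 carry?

22:44:46;02

Each 10-minute DF block holds 10 × 60 × 30 − 9 × 2 = 17982 frames. 2454126 ÷ 17982 → 136 full blocks, remainder 8574.
Within the partial block the first minute is 1800 frames and each further minute 1798, so 4 further minute boundaries passed. Total skipped labels = 18 × 136 + 2 × 4 = 2456.
Non-drop label index = 2454126 + 2456 = 2456582; at 30 labels/s that is 22:44:46:02, i.e. DF 22:44:46;02.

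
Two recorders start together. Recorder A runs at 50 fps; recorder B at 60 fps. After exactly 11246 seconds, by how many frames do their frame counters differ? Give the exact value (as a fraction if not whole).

A emits 50 × 11246 = 562300 frames; B emits 60 × 11246 = 674760.
Difference = 112460 frames; B is ahead of A.

112460 frames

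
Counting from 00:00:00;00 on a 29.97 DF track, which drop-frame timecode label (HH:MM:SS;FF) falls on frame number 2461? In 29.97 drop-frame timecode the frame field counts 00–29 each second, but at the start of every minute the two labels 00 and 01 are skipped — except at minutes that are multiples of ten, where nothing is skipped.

Each 10-minute DF block holds 10 × 60 × 30 − 9 × 2 = 17982 frames. 2461 ÷ 17982 → 0 full blocks, remainder 2461.
Within the partial block the first minute is 1800 frames and each further minute 1798, so 1 further minute boundary passed. Total skipped labels = 18 × 0 + 2 × 1 = 2.
Non-drop label index = 2461 + 2 = 2463; at 30 labels/s that is 00:01:22:03, i.e. DF 00:01:22;03.

00:01:22;03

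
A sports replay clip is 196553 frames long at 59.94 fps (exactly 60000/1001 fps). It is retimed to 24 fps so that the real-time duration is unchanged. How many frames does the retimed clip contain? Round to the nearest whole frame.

78700 frames

Frames at target rate = 196553 × (24) / (60000/1001) = 196749553/2500 ≈ 78699.821.
Nearest whole frame: 78700.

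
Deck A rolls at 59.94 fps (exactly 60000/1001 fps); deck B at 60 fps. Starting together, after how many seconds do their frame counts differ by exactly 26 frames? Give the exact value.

The gap grows by |60 − 60000/1001| = 60/1001 frames per second.
Time for a 26-frame gap: 26 ÷ (60/1001) = 13013/30 s.

13013/30 seconds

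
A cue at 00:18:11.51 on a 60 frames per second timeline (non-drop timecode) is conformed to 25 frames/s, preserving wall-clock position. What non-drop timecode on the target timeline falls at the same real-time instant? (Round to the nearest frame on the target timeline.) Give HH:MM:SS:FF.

00:18:11:21

Source frame index: (0×3600 + 18×60 + 11) × 60 + 51 = 65511.
Real time: 65511 / (60) = 21837/20 s.
Target frame: (21837/20) × (25) = 109185/4 ≈ 27296.250 → 27296.
At 25 labels/s: frame 27296 → 00:18:11:21.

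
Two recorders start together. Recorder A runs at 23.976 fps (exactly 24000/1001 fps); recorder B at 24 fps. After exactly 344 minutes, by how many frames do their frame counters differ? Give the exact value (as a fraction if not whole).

344 min = 20640 s.
A emits 24000/1001 × 20640 = 495360000/1001 frames; B emits 24 × 20640 = 495360.
Difference = 495360/1001 frames (≈ 494.8651); B is ahead of A.

495360/1001 frames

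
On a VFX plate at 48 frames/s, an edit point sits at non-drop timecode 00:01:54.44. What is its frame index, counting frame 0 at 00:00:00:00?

Total seconds to the label: (0 × 3600 + 1 × 60 + 54) = 114.
Frame index = 114 × 48 + 44 = 5516.

5516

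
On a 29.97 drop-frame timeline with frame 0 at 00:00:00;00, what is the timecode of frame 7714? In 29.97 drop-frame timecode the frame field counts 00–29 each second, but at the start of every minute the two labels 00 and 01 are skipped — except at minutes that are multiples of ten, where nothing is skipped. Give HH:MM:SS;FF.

00:04:17;12

Ten DF minutes hold 17982 frames, so frame 7714 lies in block 0 (frames 0–17981) with 7714 frames into that block.
The block's first minute is 1800 frames and the rest 1798 each; 7714 frames reaches minute 4, so 0 × 18 + 4 × 2 = 8 labels have been skipped so far.
Adding those back, label number 7714 + 8 = 7722 at 30 labels/s is 257 s + 12 f = 0 h 4 min 17 s frame 12, i.e. 00:04:17;12.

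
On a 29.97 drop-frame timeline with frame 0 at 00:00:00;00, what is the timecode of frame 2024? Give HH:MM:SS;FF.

Each 10-minute DF block holds 10 × 60 × 30 − 9 × 2 = 17982 frames. 2024 ÷ 17982 → 0 full blocks, remainder 2024.
Within the partial block the first minute is 1800 frames and each further minute 1798, so 1 further minute boundary passed. Total skipped labels = 18 × 0 + 2 × 1 = 2.
Non-drop label index = 2024 + 2 = 2026; at 30 labels/s that is 00:01:07:16, i.e. DF 00:01:07;16.

00:01:07;16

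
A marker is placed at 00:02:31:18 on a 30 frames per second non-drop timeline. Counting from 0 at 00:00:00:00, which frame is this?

Total seconds to the label: (0 × 3600 + 2 × 60 + 31) = 151.
Frame index = 151 × 30 + 18 = 4548.

4548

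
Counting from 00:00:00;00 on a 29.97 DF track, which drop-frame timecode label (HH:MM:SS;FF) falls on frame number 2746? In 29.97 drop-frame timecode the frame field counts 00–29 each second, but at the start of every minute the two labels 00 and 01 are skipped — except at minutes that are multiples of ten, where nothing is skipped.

00:01:31;18

Each 10-minute DF block holds 10 × 60 × 30 − 9 × 2 = 17982 frames. 2746 ÷ 17982 → 0 full blocks, remainder 2746.
Within the partial block the first minute is 1800 frames and each further minute 1798, so 1 further minute boundary passed. Total skipped labels = 18 × 0 + 2 × 1 = 2.
Non-drop label index = 2746 + 2 = 2748; at 30 labels/s that is 00:01:31:18, i.e. DF 00:01:31;18.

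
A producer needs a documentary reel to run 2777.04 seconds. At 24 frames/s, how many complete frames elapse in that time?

66648 frames

Frames = 2777.04 × 24 = 1666224/25 ≈ 66648.9600.
Complete frames: 66648.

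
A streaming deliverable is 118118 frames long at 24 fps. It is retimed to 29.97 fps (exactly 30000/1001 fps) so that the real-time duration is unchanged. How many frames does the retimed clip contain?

Target frames = source frames × (target rate / source rate) = 118118 × (30000/1001)/(24) = 118118 × 1250/1001 = 147500.

147500 frames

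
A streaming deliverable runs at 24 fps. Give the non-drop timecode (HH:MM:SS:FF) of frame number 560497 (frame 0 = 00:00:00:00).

560497 ÷ 24 = 23354 full seconds, remainder 1 frame.
23354 s = 6 h 29 min 14 s.
Timecode: 06:29:14:01.

06:29:14:01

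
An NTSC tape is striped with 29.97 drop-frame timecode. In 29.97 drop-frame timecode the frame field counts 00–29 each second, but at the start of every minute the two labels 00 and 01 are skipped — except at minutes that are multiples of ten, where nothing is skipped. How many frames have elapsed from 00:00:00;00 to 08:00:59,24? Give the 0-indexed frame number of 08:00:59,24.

Complete 10-minute blocks: 48, each 17982 frames → 863136.
Remaining 0 whole minutes in the current block: 0 frames.
Within the current minute: 59 × 30 + 24 = 1794. Total = 863136 + 0 + 1794 = 864930.

864930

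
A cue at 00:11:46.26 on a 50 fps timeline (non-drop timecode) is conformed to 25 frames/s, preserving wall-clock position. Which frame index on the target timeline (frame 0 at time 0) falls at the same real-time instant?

Source frame index: (0×3600 + 11×60 + 46) × 50 + 26 = 35326.
Real time: 35326 / (50) = 17663/25 s.
Target frame: (17663/25) × (25) = 17663.

frame 17663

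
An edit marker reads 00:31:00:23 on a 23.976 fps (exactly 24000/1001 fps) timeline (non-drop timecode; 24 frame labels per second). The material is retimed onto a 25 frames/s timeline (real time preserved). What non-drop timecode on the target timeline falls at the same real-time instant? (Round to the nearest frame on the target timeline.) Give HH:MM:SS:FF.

00:31:02:20

Source frame index: (0×3600 + 31×60 + 0) × 24 + 23 = 44663.
Real time: 44663 / (24000/1001) = 44707663/24000 s.
Target frame: (44707663/24000) × (25) = 44707663/960 ≈ 46570.482 → 46570.
At 25 labels/s: frame 46570 → 00:31:02:20.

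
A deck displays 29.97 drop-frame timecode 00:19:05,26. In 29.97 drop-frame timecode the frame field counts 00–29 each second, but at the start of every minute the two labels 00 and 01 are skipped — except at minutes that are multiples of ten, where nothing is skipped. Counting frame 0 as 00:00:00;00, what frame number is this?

34340

As if non-drop at 30 labels/s: (0 × 3600 + 19 × 60 + 5) × 30 + 26 = 34376.
Minute boundaries passed: 19; those not divisible by 10: 19 − 1 = 18; dropped labels = 2 × 18 = 36.
Actual frame index = 34376 − 36 = 34340.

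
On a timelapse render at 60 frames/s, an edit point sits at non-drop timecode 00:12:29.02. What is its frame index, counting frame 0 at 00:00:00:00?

Total seconds to the label: (0 × 3600 + 12 × 60 + 29) = 749.
Frame index = 749 × 60 + 2 = 44942.

frame 44942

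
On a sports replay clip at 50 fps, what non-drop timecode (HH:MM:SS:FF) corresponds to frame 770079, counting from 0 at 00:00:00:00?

770079 ÷ 50 = 15401 full seconds, remainder 29 frames.
15401 s = 4 h 16 min 41 s.
Timecode: 04:16:41:29.

04:16:41:29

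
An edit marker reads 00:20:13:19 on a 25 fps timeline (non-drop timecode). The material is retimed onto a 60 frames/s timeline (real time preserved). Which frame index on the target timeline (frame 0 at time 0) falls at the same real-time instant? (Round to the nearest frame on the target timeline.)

frame 72826

Source frame index: (0×3600 + 20×60 + 13) × 25 + 19 = 30344.
Real time: 30344 / (25) = 30344/25 s.
Target frame: (30344/25) × (60) = 364128/5 ≈ 72825.600 → 72826.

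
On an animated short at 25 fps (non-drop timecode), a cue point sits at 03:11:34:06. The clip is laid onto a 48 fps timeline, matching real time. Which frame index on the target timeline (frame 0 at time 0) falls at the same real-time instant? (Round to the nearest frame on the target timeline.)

Source frame index: (3×3600 + 11×60 + 34) × 25 + 6 = 287356.
Real time: 287356 / (25) = 287356/25 s.
Target frame: (287356/25) × (48) = 13793088/25 ≈ 551723.520 → 551724.

frame 551724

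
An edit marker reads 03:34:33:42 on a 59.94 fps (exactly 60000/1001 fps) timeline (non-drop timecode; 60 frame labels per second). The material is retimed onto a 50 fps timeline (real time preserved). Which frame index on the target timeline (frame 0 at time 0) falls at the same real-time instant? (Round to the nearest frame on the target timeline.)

frame 644329

Source frame index: (3×3600 + 34×60 + 33) × 60 + 42 = 772422.
Real time: 772422 / (60000/1001) = 128865737/10000 s.
Target frame: (128865737/10000) × (50) = 128865737/200 ≈ 644328.685 → 644329.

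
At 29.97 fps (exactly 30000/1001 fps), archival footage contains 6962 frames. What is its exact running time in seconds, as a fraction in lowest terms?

Running time = 6962 ÷ (30000/1001) = 6962 × 1001/30000 = 3484481/15000 s.

3484481/15000 seconds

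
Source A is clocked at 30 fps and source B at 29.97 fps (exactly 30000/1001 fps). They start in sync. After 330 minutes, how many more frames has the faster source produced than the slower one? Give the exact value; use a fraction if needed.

330 min = 19800 s.
A emits 30 × 19800 = 594000 frames; B emits 30000/1001 × 19800 = 54000000/91.
Difference = 54000/91 frames (≈ 593.4066); B is behind A.

54000/91 frames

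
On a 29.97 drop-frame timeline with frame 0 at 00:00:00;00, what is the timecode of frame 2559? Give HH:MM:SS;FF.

Ten DF minutes hold 17982 frames, so frame 2559 lies in block 0 (frames 0–17981) with 2559 frames into that block.
The block's first minute is 1800 frames and the rest 1798 each; 2559 frames reaches minute 1, so 0 × 18 + 1 × 2 = 2 labels have been skipped so far.
Adding those back, label number 2559 + 2 = 2561 at 30 labels/s is 85 s + 11 f = 0 h 1 min 25 s frame 11, i.e. 00:01:25;11.

00:01:25;11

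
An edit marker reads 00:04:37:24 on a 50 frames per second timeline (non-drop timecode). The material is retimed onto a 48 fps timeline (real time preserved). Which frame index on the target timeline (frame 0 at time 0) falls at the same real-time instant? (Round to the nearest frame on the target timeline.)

Source frame index: (0×3600 + 4×60 + 37) × 50 + 24 = 13874.
Real time: 13874 / (50) = 6937/25 s.
Target frame: (6937/25) × (48) = 332976/25 ≈ 13319.040 → 13319.

frame 13319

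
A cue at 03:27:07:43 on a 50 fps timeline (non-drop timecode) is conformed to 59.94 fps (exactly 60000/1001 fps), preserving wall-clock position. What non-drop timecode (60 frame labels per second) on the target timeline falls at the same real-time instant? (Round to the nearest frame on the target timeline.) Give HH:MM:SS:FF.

03:26:55:27

Source frame index: (3×3600 + 27×60 + 7) × 50 + 43 = 621393.
Real time: 621393 / (50) = 621393/50 s.
Target frame: (621393/50) × (60000/1001) = 745671600/1001 ≈ 744926.673 → 744927.
At 60 labels/s: frame 744927 → 03:26:55:27.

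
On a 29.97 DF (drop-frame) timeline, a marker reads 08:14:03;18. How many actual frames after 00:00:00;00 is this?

888418

As if non-drop at 30 labels/s: (8 × 3600 + 14 × 60 + 3) × 30 + 18 = 889308.
Minute boundaries passed: 494; those not divisible by 10: 494 − 49 = 445; dropped labels = 2 × 445 = 890.
Actual frame index = 889308 − 890 = 888418.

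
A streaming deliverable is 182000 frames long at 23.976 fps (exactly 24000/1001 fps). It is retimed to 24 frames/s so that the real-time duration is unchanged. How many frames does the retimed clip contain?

182182 frames

Target frames = source frames × (target rate / source rate) = 182000 × (24)/(24000/1001) = 182000 × 1001/1000 = 182182.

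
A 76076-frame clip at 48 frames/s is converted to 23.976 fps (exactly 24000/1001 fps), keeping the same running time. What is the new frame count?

38000 frames

Target frames = source frames × (target rate / source rate) = 76076 × (24000/1001)/(48) = 76076 × 500/1001 = 38000.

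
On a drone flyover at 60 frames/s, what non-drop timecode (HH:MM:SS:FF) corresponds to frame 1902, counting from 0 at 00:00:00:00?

1902 ÷ 60 = 31 full seconds, remainder 42 frames.
31 s = 0 h 0 min 31 s.
Timecode: 00:00:31:42.

00:00:31:42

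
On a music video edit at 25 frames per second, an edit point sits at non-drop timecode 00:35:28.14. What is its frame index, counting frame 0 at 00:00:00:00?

Total seconds to the label: (0 × 3600 + 35 × 60 + 28) = 2128.
Frame index = 2128 × 25 + 14 = 53214.

53214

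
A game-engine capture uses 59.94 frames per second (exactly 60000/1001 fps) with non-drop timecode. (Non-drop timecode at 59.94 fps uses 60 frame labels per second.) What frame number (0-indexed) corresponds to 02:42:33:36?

Total seconds to the label: (2 × 3600 + 42 × 60 + 33) = 9753.
Frame index = 9753 × 60 + 36 = 585216.

frame 585216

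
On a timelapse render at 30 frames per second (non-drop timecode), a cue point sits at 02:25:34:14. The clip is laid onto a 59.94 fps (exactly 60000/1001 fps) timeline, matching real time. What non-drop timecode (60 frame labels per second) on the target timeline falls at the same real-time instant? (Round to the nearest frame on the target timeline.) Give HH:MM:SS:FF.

02:25:25:44

Source frame index: (2×3600 + 25×60 + 34) × 30 + 14 = 262034.
Real time: 262034 / (30) = 131017/15 s.
Target frame: (131017/15) × (60000/1001) = 524068000/1001 ≈ 523544.456 → 523544.
At 60 labels/s: frame 523544 → 02:25:25:44.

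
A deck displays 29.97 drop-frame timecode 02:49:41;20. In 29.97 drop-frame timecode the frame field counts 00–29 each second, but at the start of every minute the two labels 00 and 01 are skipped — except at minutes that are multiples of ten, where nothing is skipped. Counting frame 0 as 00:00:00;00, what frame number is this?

305144

As if non-drop at 30 labels/s: (2 × 3600 + 49 × 60 + 41) × 30 + 20 = 305450.
Minute boundaries passed: 169; those not divisible by 10: 169 − 16 = 153; dropped labels = 2 × 153 = 306.
Actual frame index = 305450 − 306 = 305144.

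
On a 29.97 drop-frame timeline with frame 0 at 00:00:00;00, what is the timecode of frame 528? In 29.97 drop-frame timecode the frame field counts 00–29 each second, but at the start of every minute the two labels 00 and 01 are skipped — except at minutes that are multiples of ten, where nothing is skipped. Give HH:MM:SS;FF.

Ten DF minutes hold 17982 frames, so frame 528 lies in block 0 (frames 0–17981) with 528 frames into that block.
The block's first minute is 1800 frames and the rest 1798 each; 528 frames reaches minute 0, so 0 × 18 + 0 × 2 = 0 labels have been skipped so far.
Adding those back, label number 528 + 0 = 528 at 30 labels/s is 17 s + 18 f = 0 h 0 min 17 s frame 18, i.e. 00:00:17;18.

00:00:17;18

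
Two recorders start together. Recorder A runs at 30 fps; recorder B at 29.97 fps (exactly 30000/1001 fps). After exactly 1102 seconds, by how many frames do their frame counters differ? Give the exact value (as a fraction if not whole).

A emits 30 × 1102 = 33060 frames; B emits 30000/1001 × 1102 = 33060000/1001.
Difference = 33060/1001 frames (≈ 33.0270); B is behind A.

33060/1001 frames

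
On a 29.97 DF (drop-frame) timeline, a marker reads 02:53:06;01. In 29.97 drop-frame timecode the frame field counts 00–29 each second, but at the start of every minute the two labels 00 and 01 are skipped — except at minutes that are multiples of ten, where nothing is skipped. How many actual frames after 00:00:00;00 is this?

Complete 10-minute blocks: 17, each 17982 frames → 305694.
Remaining 3 whole minutes in the current block: 1800 + 2 × 1798 = 5396 frames.
Within the current minute: 6 × 30 + 1 − 2 = 179 (labels ;00/;01 skipped at this minute). Total = 305694 + 5396 + 179 = 311269.

311269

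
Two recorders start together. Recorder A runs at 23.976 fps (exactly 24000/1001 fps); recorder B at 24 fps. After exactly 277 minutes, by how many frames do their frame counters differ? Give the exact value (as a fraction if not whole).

398880/1001 frames

277 min = 16620 s.
A emits 24000/1001 × 16620 = 398880000/1001 frames; B emits 24 × 16620 = 398880.
Difference = 398880/1001 frames (≈ 398.4815); B is ahead of A.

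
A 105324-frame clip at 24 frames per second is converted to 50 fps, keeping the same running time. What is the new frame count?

Target frames = source frames × (target rate / source rate) = 105324 × (50)/(24) = 105324 × 25/12 = 219425.

219425 frames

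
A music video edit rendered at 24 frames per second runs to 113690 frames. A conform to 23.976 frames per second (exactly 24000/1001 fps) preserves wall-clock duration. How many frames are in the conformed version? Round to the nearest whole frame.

Frames at target rate = 113690 × (24000/1001) / (24) = 113690000/1001 ≈ 113576.424.
Nearest whole frame: 113576.

113576 frames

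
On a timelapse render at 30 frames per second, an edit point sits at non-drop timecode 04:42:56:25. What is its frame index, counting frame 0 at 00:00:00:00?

frame 509305

Total seconds to the label: (4 × 3600 + 42 × 60 + 56) = 16976.
Frame index = 16976 × 30 + 25 = 509305.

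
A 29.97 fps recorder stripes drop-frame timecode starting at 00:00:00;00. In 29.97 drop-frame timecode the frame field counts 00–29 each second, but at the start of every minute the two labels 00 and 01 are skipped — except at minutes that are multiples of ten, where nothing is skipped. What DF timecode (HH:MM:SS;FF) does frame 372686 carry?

03:27:15;10

Each 10-minute DF block holds 10 × 60 × 30 − 9 × 2 = 17982 frames. 372686 ÷ 17982 → 20 full blocks, remainder 13046.
Within the partial block the first minute is 1800 frames and each further minute 1798, so 7 further minute boundaries passed. Total skipped labels = 18 × 20 + 2 × 7 = 374.
Non-drop label index = 372686 + 374 = 373060; at 30 labels/s that is 03:27:15:10, i.e. DF 03:27:15;10.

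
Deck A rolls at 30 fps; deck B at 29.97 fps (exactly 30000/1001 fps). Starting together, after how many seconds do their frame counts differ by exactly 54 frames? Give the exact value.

The gap grows by |30000/1001 − 30| = 30/1001 frames per second.
Time for a 54-frame gap: 54 ÷ (30/1001) = 1801.8 s.

1801.8 seconds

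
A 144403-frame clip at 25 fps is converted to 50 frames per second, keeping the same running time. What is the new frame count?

Target frames = source frames × (target rate / source rate) = 144403 × (50)/(25) = 144403 × 2 = 288806.

288806 frames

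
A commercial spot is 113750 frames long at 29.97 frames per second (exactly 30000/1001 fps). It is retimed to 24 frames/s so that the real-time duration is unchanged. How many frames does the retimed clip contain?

91091 frames

Target frames = source frames × (target rate / source rate) = 113750 × (24)/(30000/1001) = 113750 × 1001/1250 = 91091.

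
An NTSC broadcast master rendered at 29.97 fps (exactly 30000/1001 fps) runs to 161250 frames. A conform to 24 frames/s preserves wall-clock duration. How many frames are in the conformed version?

Target frames = source frames × (target rate / source rate) = 161250 × (24)/(30000/1001) = 161250 × 1001/1250 = 129129.

129129 frames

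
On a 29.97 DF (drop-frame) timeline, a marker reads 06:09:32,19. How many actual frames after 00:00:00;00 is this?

As if non-drop at 30 labels/s: (6 × 3600 + 9 × 60 + 32) × 30 + 19 = 665179.
Minute boundaries passed: 369; those not divisible by 10: 369 − 36 = 333; dropped labels = 2 × 333 = 666.
Actual frame index = 665179 − 666 = 664513.

664513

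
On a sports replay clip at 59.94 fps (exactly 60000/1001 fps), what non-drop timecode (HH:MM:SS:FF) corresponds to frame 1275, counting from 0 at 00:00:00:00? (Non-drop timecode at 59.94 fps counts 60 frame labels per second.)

00:00:21:15

1275 ÷ 60 = 21 full seconds, remainder 15 frames.
21 s = 0 h 0 min 21 s.
Timecode: 00:00:21:15.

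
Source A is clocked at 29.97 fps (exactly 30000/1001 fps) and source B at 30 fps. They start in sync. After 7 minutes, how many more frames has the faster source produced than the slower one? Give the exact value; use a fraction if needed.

1800/143 frames

7 min = 420 s.
A emits 30000/1001 × 420 = 1800000/143 frames; B emits 30 × 420 = 12600.
Difference = 1800/143 frames (≈ 12.5874); B is ahead of A.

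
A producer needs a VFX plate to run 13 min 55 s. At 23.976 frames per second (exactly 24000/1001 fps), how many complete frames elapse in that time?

20019 frames

13 min 55 s = 835 s.
Frames = 835 × 24000/1001 = 20040000/1001 ≈ 20019.9800.
Complete frames: 20019.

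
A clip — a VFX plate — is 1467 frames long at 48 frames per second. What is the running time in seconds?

Running time = 1467 / (48) = 30.5625 s.

30.5625 seconds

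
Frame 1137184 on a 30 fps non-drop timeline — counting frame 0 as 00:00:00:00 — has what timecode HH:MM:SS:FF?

10:31:46:04

1137184 ÷ 30 = 37906 full seconds, remainder 4 frames.
37906 s = 10 h 31 min 46 s.
Timecode: 10:31:46:04.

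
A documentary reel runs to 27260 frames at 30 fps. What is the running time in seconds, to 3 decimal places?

Running time = 27260 × 1/30 = 2726/3 s ≈ 908.667 s.

908.667 seconds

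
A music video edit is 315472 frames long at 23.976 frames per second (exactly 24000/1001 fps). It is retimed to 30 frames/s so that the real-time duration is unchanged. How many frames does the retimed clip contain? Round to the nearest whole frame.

394734 frames

Frames at target rate = 315472 × (30) / (24000/1001) = 19736717/50 ≈ 394734.340.
Nearest whole frame: 394734.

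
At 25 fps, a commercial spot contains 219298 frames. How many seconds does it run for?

Running time = 219298 / (25) = 8771.92 s.

8771.92 seconds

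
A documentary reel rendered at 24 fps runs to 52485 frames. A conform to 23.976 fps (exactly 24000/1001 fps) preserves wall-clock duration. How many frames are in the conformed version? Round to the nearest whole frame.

52433 frames

Frames at target rate = 52485 × (24000/1001) / (24) = 52485000/1001 ≈ 52432.567.
Nearest whole frame: 52433.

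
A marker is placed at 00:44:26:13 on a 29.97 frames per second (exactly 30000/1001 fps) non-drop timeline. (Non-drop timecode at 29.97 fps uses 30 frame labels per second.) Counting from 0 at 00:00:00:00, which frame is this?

Total seconds to the label: (0 × 3600 + 44 × 60 + 26) = 2666.
Frame index = 2666 × 30 + 13 = 79993.

79993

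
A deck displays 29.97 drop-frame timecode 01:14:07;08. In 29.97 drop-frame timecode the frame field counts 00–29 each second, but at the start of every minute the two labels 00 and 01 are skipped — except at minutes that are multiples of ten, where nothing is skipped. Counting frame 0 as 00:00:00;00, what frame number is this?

133284

Complete 10-minute blocks: 7, each 17982 frames → 125874.
Remaining 4 whole minutes in the current block: 1800 + 3 × 1798 = 7194 frames.
Within the current minute: 7 × 30 + 8 − 2 = 216 (labels ;00/;01 skipped at this minute). Total = 125874 + 7194 + 216 = 133284.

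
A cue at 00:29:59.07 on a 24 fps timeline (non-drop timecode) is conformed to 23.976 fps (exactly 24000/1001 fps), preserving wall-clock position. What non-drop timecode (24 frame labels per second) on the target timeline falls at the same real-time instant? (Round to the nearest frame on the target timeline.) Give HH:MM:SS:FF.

00:29:57:12

Source frame index: (0×3600 + 29×60 + 59) × 24 + 7 = 43183.
Real time: 43183 / (24) = 43183/24 s.
Target frame: (43183/24) × (24000/1001) = 6169000/143 ≈ 43139.860 → 43140.
At 24 labels/s: frame 43140 → 00:29:57:12.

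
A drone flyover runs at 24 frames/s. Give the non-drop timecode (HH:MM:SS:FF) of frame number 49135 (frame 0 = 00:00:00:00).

00:34:07:07

49135 ÷ 24 = 2047 full seconds, remainder 7 frames.
2047 s = 0 h 34 min 7 s.
Timecode: 00:34:07:07.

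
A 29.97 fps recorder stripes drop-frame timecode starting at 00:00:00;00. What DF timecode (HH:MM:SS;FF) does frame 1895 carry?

00:01:03;07

Each 10-minute DF block holds 10 × 60 × 30 − 9 × 2 = 17982 frames. 1895 ÷ 17982 → 0 full blocks, remainder 1895.
Within the partial block the first minute is 1800 frames and each further minute 1798, so 1 further minute boundary passed. Total skipped labels = 18 × 0 + 2 × 1 = 2.
Non-drop label index = 1895 + 2 = 1897; at 30 labels/s that is 00:01:03:07, i.e. DF 00:01:03;07.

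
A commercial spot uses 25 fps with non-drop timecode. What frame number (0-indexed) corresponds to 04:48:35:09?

432884

Total seconds to the label: (4 × 3600 + 48 × 60 + 35) = 17315.
Frame index = 17315 × 25 + 9 = 432884.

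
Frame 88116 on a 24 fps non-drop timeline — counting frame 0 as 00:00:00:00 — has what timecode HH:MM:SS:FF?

88116 ÷ 24 = 3671 full seconds, remainder 12 frames.
3671 s = 1 h 1 min 11 s.
Timecode: 01:01:11:12.

01:01:11:12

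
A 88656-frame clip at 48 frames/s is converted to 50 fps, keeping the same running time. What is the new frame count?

92350 frames

Target frames = source frames × (target rate / source rate) = 88656 × (50)/(48) = 88656 × 25/24 = 92350.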